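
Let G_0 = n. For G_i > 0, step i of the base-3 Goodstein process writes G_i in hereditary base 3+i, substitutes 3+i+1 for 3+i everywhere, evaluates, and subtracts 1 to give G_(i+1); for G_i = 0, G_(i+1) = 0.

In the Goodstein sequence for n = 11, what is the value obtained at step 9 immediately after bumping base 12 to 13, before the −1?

63

[0] 11 ≡ 3^2 + 2 (base 3). Lift 4: 18. −1: 17.
[1] 17 ≡ 4^2 + 1 (base 4). Lift 5: 26. −1: 25.
[2] 25 ≡ 5^2 (base 5). Lift 6: 36. −1: 35.
[3] 35 ≡ 5·6 + 5 (base 6). Lift 7: 40. −1: 39.
[4] 39 ≡ 5·7 + 4 (base 7). Lift 8: 44. −1: 43.
[5] 43 ≡ 5·8 + 3 (base 8). Lift 9: 48. −1: 47.
[6] 47 ≡ 5·9 + 2 (base 9). Lift 10: 52. −1: 51.
[7] 51 ≡ 5·10 + 1 (base 10). Lift 11: 56. −1: 55.
[8] 55 ≡ 5·11 (base 11). Lift 12: 60. −1: 59.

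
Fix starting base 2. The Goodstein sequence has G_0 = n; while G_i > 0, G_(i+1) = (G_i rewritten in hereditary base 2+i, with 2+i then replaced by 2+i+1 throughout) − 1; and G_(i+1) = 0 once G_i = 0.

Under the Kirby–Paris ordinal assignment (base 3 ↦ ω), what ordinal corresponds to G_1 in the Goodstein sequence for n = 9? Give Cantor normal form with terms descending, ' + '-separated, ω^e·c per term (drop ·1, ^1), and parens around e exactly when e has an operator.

[0] 9 ≡ 2^(2 + 1) + 1 (base 2). Lift 3: 82. −1: 81.
[1] 81 ≡ 3^(3 + 1) (base 3). Lift 4: 1024. −1: 1023.

ω^(ω + 1)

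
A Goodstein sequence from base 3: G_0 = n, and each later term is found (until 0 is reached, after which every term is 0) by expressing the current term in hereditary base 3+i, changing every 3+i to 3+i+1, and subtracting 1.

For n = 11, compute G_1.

base 3: 11 = 3^2 + 2; at 4: 4^2 + 2 = 18; next = 17
base 4: 17 = 4^2 + 1; at 5: 5^2 + 1 = 26; next = 25

17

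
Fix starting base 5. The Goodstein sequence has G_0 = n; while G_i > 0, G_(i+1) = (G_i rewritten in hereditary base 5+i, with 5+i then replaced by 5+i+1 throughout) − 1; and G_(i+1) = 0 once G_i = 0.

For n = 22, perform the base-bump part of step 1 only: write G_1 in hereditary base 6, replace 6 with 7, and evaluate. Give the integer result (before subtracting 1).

base 5: 22 = 4·5 + 2; at 6: 4·6 + 2 = 26; next = 25
base 6: 25 = 4·6 + 1; at 7: 4·7 + 1 = 29; next = 28

29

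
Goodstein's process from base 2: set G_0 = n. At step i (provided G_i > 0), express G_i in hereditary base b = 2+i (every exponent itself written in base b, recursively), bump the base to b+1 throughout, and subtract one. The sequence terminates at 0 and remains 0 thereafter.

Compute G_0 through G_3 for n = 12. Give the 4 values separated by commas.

G_0 = 12. HB_2(12) = 2^(2 + 1) + 2^2. Bump = 108. G_1 = 107.
G_1 = 107. HB_3(107) = 3^(3 + 1) + 2·3^2 + 2·3 + 2. Bump = 1066. G_2 = 1065.
G_2 = 1065. HB_4(1065) = 4^(4 + 1) + 2·4^2 + 2·4 + 1. Bump = 15686. G_3 = 15685.

12, 107, 1065, 15685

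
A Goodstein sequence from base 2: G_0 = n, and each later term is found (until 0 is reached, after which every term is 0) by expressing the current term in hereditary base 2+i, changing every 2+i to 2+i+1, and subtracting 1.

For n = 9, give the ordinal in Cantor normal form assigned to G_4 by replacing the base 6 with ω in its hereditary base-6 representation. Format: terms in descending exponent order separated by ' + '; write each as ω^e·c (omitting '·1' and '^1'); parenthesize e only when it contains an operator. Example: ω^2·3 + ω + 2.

[0] 9 ≡ 2^(2 + 1) + 1 (base 2). Lift 3: 82. −1: 81.
[1] 81 ≡ 3^(3 + 1) (base 3). Lift 4: 1024. −1: 1023.
[2] 1023 ≡ 3·4^4 + 3·4^3 + 3·4^2 + 3·4 + 3 (base 4). Lift 5: 9843. −1: 9842.
[3] 9842 ≡ 3·5^5 + 3·5^3 + 3·5^2 + 3·5 + 2 (base 5). Lift 6: 140744. −1: 140743.

ω^ω·3 + ω^3·3 + ω^2·3 + ω·3 + 1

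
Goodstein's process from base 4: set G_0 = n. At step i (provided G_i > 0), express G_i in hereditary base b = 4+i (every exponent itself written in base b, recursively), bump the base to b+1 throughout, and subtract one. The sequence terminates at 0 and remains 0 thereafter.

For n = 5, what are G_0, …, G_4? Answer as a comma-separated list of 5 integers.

i=0: 5 = 4 + 1 (b=4); 4→5: 5 + 1 = 6; 6−1 = 5
i=1: 5 = 5 (b=5); 5→6: 6 = 6; 6−1 = 5
i=2: 5 = 5 (b=6); 6→7: 5 = 5; 5−1 = 4
i=3: 4 = 4 (b=7); 7→8: 4 = 4; 4−1 = 3

5, 5, 5, 4, 3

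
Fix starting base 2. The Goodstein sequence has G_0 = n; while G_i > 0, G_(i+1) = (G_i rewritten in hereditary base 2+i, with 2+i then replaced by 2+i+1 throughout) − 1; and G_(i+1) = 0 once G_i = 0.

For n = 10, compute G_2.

1025

(0) 10|_2 = 2^(2 + 1) + 2 ↦ 3^(3 + 1) + 3|_3 = 84 ⇒ 83
(1) 83|_3 = 3^(3 + 1) + 2 ↦ 4^(4 + 1) + 2|_4 = 1026 ⇒ 1025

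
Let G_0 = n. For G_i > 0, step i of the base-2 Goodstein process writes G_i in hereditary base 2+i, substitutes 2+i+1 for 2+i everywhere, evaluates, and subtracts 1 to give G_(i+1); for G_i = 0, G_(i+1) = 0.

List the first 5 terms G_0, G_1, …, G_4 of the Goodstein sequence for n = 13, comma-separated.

13, 108, 1279, 16092, 280711

(0) 13|_2 = 2^(2 + 1) + 2^2 + 1 ↦ 3^(3 + 1) + 3^3 + 1|_3 = 109 ⇒ 108
(1) 108|_3 = 3^(3 + 1) + 3^3 ↦ 4^(4 + 1) + 4^4|_4 = 1280 ⇒ 1279
(2) 1279|_4 = 4^(4 + 1) + 3·4^3 + 3·4^2 + 3·4 + 3 ↦ 5^(5 + 1) + 3·5^3 + 3·5^2 + 3·5 + 3|_5 = 16093 ⇒ 16092
(3) 16092|_5 = 5^(5 + 1) + 3·5^3 + 3·5^2 + 3·5 + 2 ↦ 6^(6 + 1) + 3·6^3 + 3·6^2 + 3·6 + 2|_6 = 280712 ⇒ 280711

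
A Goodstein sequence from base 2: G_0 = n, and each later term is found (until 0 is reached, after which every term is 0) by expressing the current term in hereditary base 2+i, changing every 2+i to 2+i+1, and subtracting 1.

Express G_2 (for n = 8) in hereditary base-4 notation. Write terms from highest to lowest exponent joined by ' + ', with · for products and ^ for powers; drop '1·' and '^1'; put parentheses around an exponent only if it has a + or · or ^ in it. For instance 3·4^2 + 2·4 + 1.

2·4^4 + 2·4^2 + 2·4 + 1

[0] 8 ≡ 2^(2 + 1) (base 2). Lift 3: 81. −1: 80.
[1] 80 ≡ 2·3^3 + 2·3^2 + 2·3 + 2 (base 3). Lift 4: 554. −1: 553.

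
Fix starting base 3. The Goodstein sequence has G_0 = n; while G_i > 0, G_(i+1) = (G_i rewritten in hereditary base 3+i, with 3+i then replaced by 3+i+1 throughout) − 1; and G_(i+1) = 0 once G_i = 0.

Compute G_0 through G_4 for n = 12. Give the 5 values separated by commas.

i=0: 12 = 3^2 + 3 (b=3); 3→4: 4^2 + 4 = 20; 20−1 = 19
i=1: 19 = 4^2 + 3 (b=4); 4→5: 5^2 + 3 = 28; 28−1 = 27
i=2: 27 = 5^2 + 2 (b=5); 5→6: 6^2 + 2 = 38; 38−1 = 37
i=3: 37 = 6^2 + 1 (b=6); 6→7: 7^2 + 1 = 50; 50−1 = 49

12, 19, 27, 37, 49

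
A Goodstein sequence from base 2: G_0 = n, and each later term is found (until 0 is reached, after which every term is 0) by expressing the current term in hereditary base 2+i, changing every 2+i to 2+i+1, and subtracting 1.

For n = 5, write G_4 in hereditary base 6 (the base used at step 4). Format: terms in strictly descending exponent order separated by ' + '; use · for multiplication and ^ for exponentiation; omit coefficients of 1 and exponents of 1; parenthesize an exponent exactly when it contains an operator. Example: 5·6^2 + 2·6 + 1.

base 2: 5 = 2^2 + 1; at 3: 3^3 + 1 = 28; next = 27
base 3: 27 = 3^3; at 4: 4^4 = 256; next = 255
base 4: 255 = 3·4^3 + 3·4^2 + 3·4 + 3; at 5: 3·5^3 + 3·5^2 + 3·5 + 3 = 468; next = 467
base 5: 467 = 3·5^3 + 3·5^2 + 3·5 + 2; at 6: 3·6^3 + 3·6^2 + 3·6 + 2 = 776; next = 775
base 6: 775 = 3·6^3 + 3·6^2 + 3·6 + 1; at 7: 3·7^3 + 3·7^2 + 3·7 + 1 = 1198; next = 1197

3·6^3 + 3·6^2 + 3·6 + 1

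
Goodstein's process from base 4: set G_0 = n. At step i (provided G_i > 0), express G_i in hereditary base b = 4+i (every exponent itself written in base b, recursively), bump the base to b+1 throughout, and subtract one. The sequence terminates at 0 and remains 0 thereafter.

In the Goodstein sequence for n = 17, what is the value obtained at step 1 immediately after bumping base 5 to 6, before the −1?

[0] 17 ≡ 4^2 + 1 (base 4). Lift 5: 26. −1: 25.
[1] 25 ≡ 5^2 (base 5). Lift 6: 36. −1: 35.

36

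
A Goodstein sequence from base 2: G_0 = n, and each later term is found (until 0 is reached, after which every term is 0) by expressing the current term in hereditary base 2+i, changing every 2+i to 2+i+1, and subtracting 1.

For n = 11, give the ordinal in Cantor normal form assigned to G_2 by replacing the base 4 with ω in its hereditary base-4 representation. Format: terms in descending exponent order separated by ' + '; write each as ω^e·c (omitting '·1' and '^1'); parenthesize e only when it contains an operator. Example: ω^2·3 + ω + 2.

ω^(ω + 1) + 3

(0) 11|_2 = 2^(2 + 1) + 2 + 1 ↦ 3^(3 + 1) + 3 + 1|_3 = 85 ⇒ 84
(1) 84|_3 = 3^(3 + 1) + 3 ↦ 4^(4 + 1) + 4|_4 = 1028 ⇒ 1027
(2) 1027|_4 = 4^(4 + 1) + 3 ↦ 5^(5 + 1) + 3|_5 = 15628 ⇒ 15627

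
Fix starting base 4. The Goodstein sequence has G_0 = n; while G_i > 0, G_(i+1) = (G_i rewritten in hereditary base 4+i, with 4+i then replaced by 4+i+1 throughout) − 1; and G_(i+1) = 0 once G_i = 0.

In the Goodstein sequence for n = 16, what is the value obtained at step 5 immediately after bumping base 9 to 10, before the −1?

40

G_0 = 16. HB_4(16) = 4^2. Bump = 25. G_1 = 24.
G_1 = 24. HB_5(24) = 4·5 + 4. Bump = 28. G_2 = 27.
G_2 = 27. HB_6(27) = 4·6 + 3. Bump = 31. G_3 = 30.
G_3 = 30. HB_7(30) = 4·7 + 2. Bump = 34. G_4 = 33.
G_4 = 33. HB_8(33) = 4·8 + 1. Bump = 37. G_5 = 36.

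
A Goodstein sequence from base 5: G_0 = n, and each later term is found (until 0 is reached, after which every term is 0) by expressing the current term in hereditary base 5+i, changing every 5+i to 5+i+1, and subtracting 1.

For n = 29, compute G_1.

G_0=29  [base 5] 5^2 + 4  →[5↦6]→  6^2 + 4 = 40  −1 ⇒ G_1=39
G_1=39  [base 6] 6^2 + 3  →[6↦7]→  7^2 + 3 = 52  −1 ⇒ G_2=51

39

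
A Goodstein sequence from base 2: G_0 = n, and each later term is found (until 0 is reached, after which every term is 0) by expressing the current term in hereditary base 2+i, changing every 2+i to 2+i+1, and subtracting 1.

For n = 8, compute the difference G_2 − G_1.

G_0=8  [base 2] 2^(2 + 1)  →[2↦3]→  3^(3 + 1) = 81  −1 ⇒ G_1=80
G_1=80  [base 3] 2·3^3 + 2·3^2 + 2·3 + 2  →[3↦4]→  2·4^4 + 2·4^2 + 2·4 + 2 = 554  −1 ⇒ G_2=553

473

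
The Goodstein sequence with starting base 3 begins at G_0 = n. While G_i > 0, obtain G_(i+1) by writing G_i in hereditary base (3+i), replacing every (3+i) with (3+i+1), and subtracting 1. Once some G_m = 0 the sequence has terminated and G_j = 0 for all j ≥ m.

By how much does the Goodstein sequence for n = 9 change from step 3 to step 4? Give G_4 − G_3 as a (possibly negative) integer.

2

G_0=9  [base 3] 3^2  →[3↦4]→  4^2 = 16  −1 ⇒ G_1=15
G_1=15  [base 4] 3·4 + 3  →[4↦5]→  3·5 + 3 = 18  −1 ⇒ G_2=17
G_2=17  [base 5] 3·5 + 2  →[5↦6]→  3·6 + 2 = 20  −1 ⇒ G_3=19
G_3=19  [base 6] 3·6 + 1  →[6↦7]→  3·7 + 1 = 22  −1 ⇒ G_4=21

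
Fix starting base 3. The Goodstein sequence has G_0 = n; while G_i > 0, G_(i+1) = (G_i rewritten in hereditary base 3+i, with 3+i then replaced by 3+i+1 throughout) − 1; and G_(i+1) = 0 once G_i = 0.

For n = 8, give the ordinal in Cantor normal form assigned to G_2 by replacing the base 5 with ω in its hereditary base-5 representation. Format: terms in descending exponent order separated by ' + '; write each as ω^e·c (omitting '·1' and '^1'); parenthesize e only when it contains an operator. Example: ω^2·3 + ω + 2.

ω·2

(0) 8|_3 = 2·3 + 2 ↦ 2·4 + 2|_4 = 10 ⇒ 9
(1) 9|_4 = 2·4 + 1 ↦ 2·5 + 1|_5 = 11 ⇒ 10
(2) 10|_5 = 2·5 ↦ 2·6|_6 = 12 ⇒ 11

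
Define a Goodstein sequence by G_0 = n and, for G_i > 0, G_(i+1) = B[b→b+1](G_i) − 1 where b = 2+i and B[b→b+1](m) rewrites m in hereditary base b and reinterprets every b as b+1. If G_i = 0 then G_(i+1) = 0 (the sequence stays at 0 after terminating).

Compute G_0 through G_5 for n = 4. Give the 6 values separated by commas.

i=0: 4 = 2^2 (b=2); 2→3: 3^3 = 27; 27−1 = 26
i=1: 26 = 2·3^2 + 2·3 + 2 (b=3); 3→4: 2·4^2 + 2·4 + 2 = 42; 42−1 = 41
i=2: 41 = 2·4^2 + 2·4 + 1 (b=4); 4→5: 2·5^2 + 2·5 + 1 = 61; 61−1 = 60
i=3: 60 = 2·5^2 + 2·5 (b=5); 5→6: 2·6^2 + 2·6 = 84; 84−1 = 83
i=4: 83 = 2·6^2 + 6 + 5 (b=6); 6→7: 2·7^2 + 7 + 5 = 110; 110−1 = 109

4, 26, 41, 60, 83, 109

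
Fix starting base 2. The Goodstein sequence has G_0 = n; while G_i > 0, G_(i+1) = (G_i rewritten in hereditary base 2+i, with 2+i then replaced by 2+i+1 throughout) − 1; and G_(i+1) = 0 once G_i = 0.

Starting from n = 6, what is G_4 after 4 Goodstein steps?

G_0 = 6. HB_2(6) = 2^2 + 2. Bump = 30. G_1 = 29.
G_1 = 29. HB_3(29) = 3^3 + 2. Bump = 258. G_2 = 257.
G_2 = 257. HB_4(257) = 4^4 + 1. Bump = 3126. G_3 = 3125.
G_3 = 3125. HB_5(3125) = 5^5. Bump = 46656. G_4 = 46655.
G_4 = 46655. HB_6(46655) = 5·6^5 + 5·6^4 + 5·6^3 + 5·6^2 + 5·6 + 5. Bump = 98040. G_5 = 98039.

46655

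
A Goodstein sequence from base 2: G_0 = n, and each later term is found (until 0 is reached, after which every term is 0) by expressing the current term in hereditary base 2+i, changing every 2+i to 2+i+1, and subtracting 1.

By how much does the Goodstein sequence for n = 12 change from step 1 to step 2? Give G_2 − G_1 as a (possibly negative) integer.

step 0: 12 = 2^(2 + 1) + 2^2; sub 3 for 2: 3^(3 + 1) + 3^3; = 108; G_1 = 108−1 = 107
step 1: 107 = 3^(3 + 1) + 2·3^2 + 2·3 + 2; sub 4 for 3: 4^(4 + 1) + 2·4^2 + 2·4 + 2; = 1066; G_2 = 1066−1 = 1065

958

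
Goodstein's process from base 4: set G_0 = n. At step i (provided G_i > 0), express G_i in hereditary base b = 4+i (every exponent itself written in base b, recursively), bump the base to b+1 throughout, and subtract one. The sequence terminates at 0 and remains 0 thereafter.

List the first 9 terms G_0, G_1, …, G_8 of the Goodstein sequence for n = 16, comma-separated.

step 0: 16 = 4^2; sub 5 for 4: 5^2; = 25; G_1 = 25−1 = 24
step 1: 24 = 4·5 + 4; sub 6 for 5: 4·6 + 4; = 28; G_2 = 28−1 = 27
step 2: 27 = 4·6 + 3; sub 7 for 6: 4·7 + 3; = 31; G_3 = 31−1 = 30
step 3: 30 = 4·7 + 2; sub 8 for 7: 4·8 + 2; = 34; G_4 = 34−1 = 33
step 4: 33 = 4·8 + 1; sub 9 for 8: 4·9 + 1; = 37; G_5 = 37−1 = 36
step 5: 36 = 4·9; sub 10 for 9: 4·10; = 40; G_6 = 40−1 = 39
step 6: 39 = 3·10 + 9; sub 11 for 10: 3·11 + 9; = 42; G_7 = 42−1 = 41
step 7: 41 = 3·11 + 8; sub 12 for 11: 3·12 + 8; = 44; G_8 = 44−1 = 43

16, 24, 27, 30, 33, 36, 39, 41, 43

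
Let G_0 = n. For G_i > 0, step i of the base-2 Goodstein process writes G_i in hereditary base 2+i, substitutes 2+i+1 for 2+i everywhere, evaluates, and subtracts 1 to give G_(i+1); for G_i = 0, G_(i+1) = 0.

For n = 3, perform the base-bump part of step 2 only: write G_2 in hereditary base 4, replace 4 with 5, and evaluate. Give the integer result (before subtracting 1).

3 —HB2→ 2 + 1 —bump→ 3 + 1 = 4 —(−1)→ 3
3 —HB3→ 3 —bump→ 4 = 4 —(−1)→ 3

3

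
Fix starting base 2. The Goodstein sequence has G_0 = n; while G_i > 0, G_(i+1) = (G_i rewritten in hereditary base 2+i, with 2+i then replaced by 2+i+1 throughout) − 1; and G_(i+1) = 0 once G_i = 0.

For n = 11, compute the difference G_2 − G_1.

(0) 11|_2 = 2^(2 + 1) + 2 + 1 ↦ 3^(3 + 1) + 3 + 1|_3 = 85 ⇒ 84
(1) 84|_3 = 3^(3 + 1) + 3 ↦ 4^(4 + 1) + 4|_4 = 1028 ⇒ 1027

943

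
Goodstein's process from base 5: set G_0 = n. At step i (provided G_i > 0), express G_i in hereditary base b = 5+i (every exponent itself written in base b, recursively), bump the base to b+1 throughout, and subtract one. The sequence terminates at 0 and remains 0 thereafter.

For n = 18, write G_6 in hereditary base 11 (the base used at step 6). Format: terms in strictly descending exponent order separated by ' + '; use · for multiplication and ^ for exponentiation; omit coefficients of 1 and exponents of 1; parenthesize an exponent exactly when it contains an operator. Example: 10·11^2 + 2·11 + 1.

2·11 + 6

step 0: 18 = 3·5 + 3; sub 6 for 5: 3·6 + 3; = 21; G_1 = 21−1 = 20
step 1: 20 = 3·6 + 2; sub 7 for 6: 3·7 + 2; = 23; G_2 = 23−1 = 22
step 2: 22 = 3·7 + 1; sub 8 for 7: 3·8 + 1; = 25; G_3 = 25−1 = 24
step 3: 24 = 3·8; sub 9 for 8: 3·9; = 27; G_4 = 27−1 = 26
step 4: 26 = 2·9 + 8; sub 10 for 9: 2·10 + 8; = 28; G_5 = 28−1 = 27
step 5: 27 = 2·10 + 7; sub 11 for 10: 2·11 + 7; = 29; G_6 = 29−1 = 28
step 6: 28 = 2·11 + 6; sub 12 for 11: 2·12 + 6; = 30; G_7 = 30−1 = 29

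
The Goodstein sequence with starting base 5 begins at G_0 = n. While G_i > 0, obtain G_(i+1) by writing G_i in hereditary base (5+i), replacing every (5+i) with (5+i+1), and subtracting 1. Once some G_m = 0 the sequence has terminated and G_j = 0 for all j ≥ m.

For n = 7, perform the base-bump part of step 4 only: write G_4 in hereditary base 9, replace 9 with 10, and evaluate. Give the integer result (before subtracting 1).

6

7 —HB5→ 5 + 2 —bump→ 6 + 2 = 8 —(−1)→ 7
7 —HB6→ 6 + 1 —bump→ 7 + 1 = 8 —(−1)→ 7
7 —HB7→ 7 —bump→ 8 = 8 —(−1)→ 7
7 —HB8→ 7 —bump→ 7 = 7 —(−1)→ 6
6 —HB9→ 6 —bump→ 6 = 6 —(−1)→ 5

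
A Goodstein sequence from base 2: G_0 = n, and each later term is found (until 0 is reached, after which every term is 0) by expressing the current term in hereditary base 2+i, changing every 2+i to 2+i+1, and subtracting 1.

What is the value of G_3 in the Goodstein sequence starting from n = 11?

step 0: 11 = 2^(2 + 1) + 2 + 1; sub 3 for 2: 3^(3 + 1) + 3 + 1; = 85; G_1 = 85−1 = 84
step 1: 84 = 3^(3 + 1) + 3; sub 4 for 3: 4^(4 + 1) + 4; = 1028; G_2 = 1028−1 = 1027
step 2: 1027 = 4^(4 + 1) + 3; sub 5 for 4: 5^(5 + 1) + 3; = 15628; G_3 = 15628−1 = 15627

15627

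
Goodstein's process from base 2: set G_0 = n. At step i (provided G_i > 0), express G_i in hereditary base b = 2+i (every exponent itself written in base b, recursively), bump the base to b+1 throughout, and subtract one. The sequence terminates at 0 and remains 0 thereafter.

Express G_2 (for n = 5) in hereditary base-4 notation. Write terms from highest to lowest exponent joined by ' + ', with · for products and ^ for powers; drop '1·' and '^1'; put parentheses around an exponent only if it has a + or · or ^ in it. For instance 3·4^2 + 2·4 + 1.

G_0=5  [base 2] 2^2 + 1  →[2↦3]→  3^3 + 1 = 28  −1 ⇒ G_1=27
G_1=27  [base 3] 3^3  →[3↦4]→  4^4 = 256  −1 ⇒ G_2=255

3·4^3 + 3·4^2 + 3·4 + 3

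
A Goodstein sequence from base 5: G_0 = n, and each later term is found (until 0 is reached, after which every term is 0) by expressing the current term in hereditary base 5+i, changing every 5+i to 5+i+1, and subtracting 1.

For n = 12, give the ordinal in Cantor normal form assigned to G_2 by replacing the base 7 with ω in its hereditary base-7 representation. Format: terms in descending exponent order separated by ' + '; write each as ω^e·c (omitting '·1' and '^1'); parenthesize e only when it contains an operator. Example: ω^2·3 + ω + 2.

(0) 12|_5 = 2·5 + 2 ↦ 2·6 + 2|_6 = 14 ⇒ 13
(1) 13|_6 = 2·6 + 1 ↦ 2·7 + 1|_7 = 15 ⇒ 14
(2) 14|_7 = 2·7 ↦ 2·8|_8 = 16 ⇒ 15

ω·2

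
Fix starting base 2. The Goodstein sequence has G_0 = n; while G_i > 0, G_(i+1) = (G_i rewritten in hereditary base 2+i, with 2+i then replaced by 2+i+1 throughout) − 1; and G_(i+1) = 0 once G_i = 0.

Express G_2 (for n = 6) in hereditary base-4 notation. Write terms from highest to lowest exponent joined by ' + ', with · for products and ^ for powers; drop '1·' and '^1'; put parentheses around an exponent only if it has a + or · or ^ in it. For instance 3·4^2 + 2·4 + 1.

G_0=6  [base 2] 2^2 + 2  →[2↦3]→  3^3 + 3 = 30  −1 ⇒ G_1=29
G_1=29  [base 3] 3^3 + 2  →[3↦4]→  4^4 + 2 = 258  −1 ⇒ G_2=257

4^4 + 1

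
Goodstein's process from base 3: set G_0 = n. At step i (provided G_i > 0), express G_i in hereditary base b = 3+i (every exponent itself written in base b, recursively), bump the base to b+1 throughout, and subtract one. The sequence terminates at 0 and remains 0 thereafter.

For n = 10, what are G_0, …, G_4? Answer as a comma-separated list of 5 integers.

(0) 10|_3 = 3^2 + 1 ↦ 4^2 + 1|_4 = 17 ⇒ 16
(1) 16|_4 = 4^2 ↦ 5^2|_5 = 25 ⇒ 24
(2) 24|_5 = 4·5 + 4 ↦ 4·6 + 4|_6 = 28 ⇒ 27
(3) 27|_6 = 4·6 + 3 ↦ 4·7 + 3|_7 = 31 ⇒ 30

10, 16, 24, 27, 30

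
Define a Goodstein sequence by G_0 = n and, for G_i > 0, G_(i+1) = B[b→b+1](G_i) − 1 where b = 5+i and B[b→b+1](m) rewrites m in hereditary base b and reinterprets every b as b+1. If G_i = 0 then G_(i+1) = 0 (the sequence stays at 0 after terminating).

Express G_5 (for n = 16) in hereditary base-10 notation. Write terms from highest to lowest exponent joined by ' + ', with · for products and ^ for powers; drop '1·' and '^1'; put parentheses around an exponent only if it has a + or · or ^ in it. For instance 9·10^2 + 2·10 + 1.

i=0: 16 = 3·5 + 1 (b=5); 5→6: 3·6 + 1 = 19; 19−1 = 18
i=1: 18 = 3·6 (b=6); 6→7: 3·7 = 21; 21−1 = 20
i=2: 20 = 2·7 + 6 (b=7); 7→8: 2·8 + 6 = 22; 22−1 = 21
i=3: 21 = 2·8 + 5 (b=8); 8→9: 2·9 + 5 = 23; 23−1 = 22
i=4: 22 = 2·9 + 4 (b=9); 9→10: 2·10 + 4 = 24; 24−1 = 23

2·10 + 3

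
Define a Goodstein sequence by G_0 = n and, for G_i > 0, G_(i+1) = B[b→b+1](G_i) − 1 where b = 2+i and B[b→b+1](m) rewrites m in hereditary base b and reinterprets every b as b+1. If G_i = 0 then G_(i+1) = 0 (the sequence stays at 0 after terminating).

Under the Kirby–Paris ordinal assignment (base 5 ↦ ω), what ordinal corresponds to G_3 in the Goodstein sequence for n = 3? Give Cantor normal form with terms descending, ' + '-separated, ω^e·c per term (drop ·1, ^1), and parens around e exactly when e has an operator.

i=0: 3 = 2 + 1 (b=2); 2→3: 3 + 1 = 4; 4−1 = 3
i=1: 3 = 3 (b=3); 3→4: 4 = 4; 4−1 = 3
i=2: 3 = 3 (b=4); 4→5: 3 = 3; 3−1 = 2
i=3: 2 = 2 (b=5); 5→6: 2 = 2; 2−1 = 1

2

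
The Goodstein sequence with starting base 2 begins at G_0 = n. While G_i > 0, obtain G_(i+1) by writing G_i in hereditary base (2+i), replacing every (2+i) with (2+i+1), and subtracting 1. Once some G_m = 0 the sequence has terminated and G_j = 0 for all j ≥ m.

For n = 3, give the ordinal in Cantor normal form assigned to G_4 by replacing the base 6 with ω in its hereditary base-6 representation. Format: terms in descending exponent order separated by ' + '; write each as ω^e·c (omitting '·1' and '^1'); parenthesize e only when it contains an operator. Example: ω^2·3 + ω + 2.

1

(0) 3|_2 = 2 + 1 ↦ 3 + 1|_3 = 4 ⇒ 3
(1) 3|_3 = 3 ↦ 4|_4 = 4 ⇒ 3
(2) 3|_4 = 3 ↦ 3|_5 = 3 ⇒ 2
(3) 2|_5 = 2 ↦ 2|_6 = 2 ⇒ 1
(4) 1|_6 = 1 ↦ 1|_7 = 1 ⇒ 0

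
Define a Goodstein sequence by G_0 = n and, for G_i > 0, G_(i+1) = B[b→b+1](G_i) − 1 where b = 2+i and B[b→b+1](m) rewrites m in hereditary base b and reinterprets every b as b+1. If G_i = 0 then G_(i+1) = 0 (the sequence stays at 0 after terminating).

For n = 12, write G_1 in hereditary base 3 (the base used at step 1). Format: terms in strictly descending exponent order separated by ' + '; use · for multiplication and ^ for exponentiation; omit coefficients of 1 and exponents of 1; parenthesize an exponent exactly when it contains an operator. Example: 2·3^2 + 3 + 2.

3^(3 + 1) + 2·3^2 + 2·3 + 2

12 —HB2→ 2^(2 + 1) + 2^2 —bump→ 3^(3 + 1) + 3^3 = 108 —(−1)→ 107
107 —HB3→ 3^(3 + 1) + 2·3^2 + 2·3 + 2 —bump→ 4^(4 + 1) + 2·4^2 + 2·4 + 2 = 1066 —(−1)→ 1065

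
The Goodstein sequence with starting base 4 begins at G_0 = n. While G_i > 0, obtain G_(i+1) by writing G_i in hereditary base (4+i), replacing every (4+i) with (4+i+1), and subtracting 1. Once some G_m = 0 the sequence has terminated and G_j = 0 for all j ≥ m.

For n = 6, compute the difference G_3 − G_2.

0

(0) 6|_4 = 4 + 2 ↦ 5 + 2|_5 = 7 ⇒ 6
(1) 6|_5 = 5 + 1 ↦ 6 + 1|_6 = 7 ⇒ 6
(2) 6|_6 = 6 ↦ 7|_7 = 7 ⇒ 6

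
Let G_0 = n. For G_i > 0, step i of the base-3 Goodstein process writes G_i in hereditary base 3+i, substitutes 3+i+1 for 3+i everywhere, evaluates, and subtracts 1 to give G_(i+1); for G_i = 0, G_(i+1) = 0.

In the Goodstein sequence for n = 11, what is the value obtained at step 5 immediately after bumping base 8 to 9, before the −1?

48

[0] 11 ≡ 3^2 + 2 (base 3). Lift 4: 18. −1: 17.
[1] 17 ≡ 4^2 + 1 (base 4). Lift 5: 26. −1: 25.
[2] 25 ≡ 5^2 (base 5). Lift 6: 36. −1: 35.
[3] 35 ≡ 5·6 + 5 (base 6). Lift 7: 40. −1: 39.
[4] 39 ≡ 5·7 + 4 (base 7). Lift 8: 44. −1: 43.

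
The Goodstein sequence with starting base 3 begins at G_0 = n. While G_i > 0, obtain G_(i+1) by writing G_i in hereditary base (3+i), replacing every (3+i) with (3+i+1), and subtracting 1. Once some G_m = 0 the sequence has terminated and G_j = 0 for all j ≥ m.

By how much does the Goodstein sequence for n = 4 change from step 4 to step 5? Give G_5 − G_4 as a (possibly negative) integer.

(0) 4|_3 = 3 + 1 ↦ 4 + 1|_4 = 5 ⇒ 4
(1) 4|_4 = 4 ↦ 5|_5 = 5 ⇒ 4
(2) 4|_5 = 4 ↦ 4|_6 = 4 ⇒ 3
(3) 3|_6 = 3 ↦ 3|_7 = 3 ⇒ 2
(4) 2|_7 = 2 ↦ 2|_8 = 2 ⇒ 1

-1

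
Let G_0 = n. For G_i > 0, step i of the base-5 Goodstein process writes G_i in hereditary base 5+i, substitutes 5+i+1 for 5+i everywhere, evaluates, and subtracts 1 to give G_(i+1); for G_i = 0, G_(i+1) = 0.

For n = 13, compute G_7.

17

step 0: 13 = 2·5 + 3; sub 6 for 5: 2·6 + 3; = 15; G_1 = 15−1 = 14
step 1: 14 = 2·6 + 2; sub 7 for 6: 2·7 + 2; = 16; G_2 = 16−1 = 15
step 2: 15 = 2·7 + 1; sub 8 for 7: 2·8 + 1; = 17; G_3 = 17−1 = 16
step 3: 16 = 2·8; sub 9 for 8: 2·9; = 18; G_4 = 18−1 = 17
step 4: 17 = 9 + 8; sub 10 for 9: 10 + 8; = 18; G_5 = 18−1 = 17
step 5: 17 = 10 + 7; sub 11 for 10: 11 + 7; = 18; G_6 = 18−1 = 17
step 6: 17 = 11 + 6; sub 12 for 11: 12 + 6; = 18; G_7 = 18−1 = 17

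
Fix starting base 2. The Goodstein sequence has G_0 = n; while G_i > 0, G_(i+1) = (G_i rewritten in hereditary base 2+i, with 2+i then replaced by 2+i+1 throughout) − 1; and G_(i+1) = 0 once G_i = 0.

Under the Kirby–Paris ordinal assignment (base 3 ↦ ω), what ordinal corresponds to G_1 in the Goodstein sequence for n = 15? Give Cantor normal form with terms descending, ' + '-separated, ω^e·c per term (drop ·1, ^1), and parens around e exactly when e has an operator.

ω^(ω + 1) + ω^ω + ω

base 2: 15 = 2^(2 + 1) + 2^2 + 2 + 1; at 3: 3^(3 + 1) + 3^3 + 3 + 1 = 112; next = 111
base 3: 111 = 3^(3 + 1) + 3^3 + 3; at 4: 4^(4 + 1) + 4^4 + 4 = 1284; next = 1283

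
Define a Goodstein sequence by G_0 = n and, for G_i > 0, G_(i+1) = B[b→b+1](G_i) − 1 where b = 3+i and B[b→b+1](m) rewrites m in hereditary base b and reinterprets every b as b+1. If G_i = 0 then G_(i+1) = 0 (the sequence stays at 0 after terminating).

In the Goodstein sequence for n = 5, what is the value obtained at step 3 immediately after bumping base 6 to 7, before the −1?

5

5 —HB3→ 3 + 2 —bump→ 4 + 2 = 6 —(−1)→ 5
5 —HB4→ 4 + 1 —bump→ 5 + 1 = 6 —(−1)→ 5
5 —HB5→ 5 —bump→ 6 = 6 —(−1)→ 5
5 —HB6→ 5 —bump→ 5 = 5 —(−1)→ 4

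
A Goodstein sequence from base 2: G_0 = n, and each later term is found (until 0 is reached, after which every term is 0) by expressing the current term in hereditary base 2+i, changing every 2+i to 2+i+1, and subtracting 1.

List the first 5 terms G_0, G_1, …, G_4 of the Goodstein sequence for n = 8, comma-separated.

8, 80, 553, 6310, 93395

i=0: 8 = 2^(2 + 1) (b=2); 2→3: 3^(3 + 1) = 81; 81−1 = 80
i=1: 80 = 2·3^3 + 2·3^2 + 2·3 + 2 (b=3); 3→4: 2·4^4 + 2·4^2 + 2·4 + 2 = 554; 554−1 = 553
i=2: 553 = 2·4^4 + 2·4^2 + 2·4 + 1 (b=4); 4→5: 2·5^5 + 2·5^2 + 2·5 + 1 = 6311; 6311−1 = 6310
i=3: 6310 = 2·5^5 + 2·5^2 + 2·5 (b=5); 5→6: 2·6^6 + 2·6^2 + 2·6 = 93396; 93396−1 = 93395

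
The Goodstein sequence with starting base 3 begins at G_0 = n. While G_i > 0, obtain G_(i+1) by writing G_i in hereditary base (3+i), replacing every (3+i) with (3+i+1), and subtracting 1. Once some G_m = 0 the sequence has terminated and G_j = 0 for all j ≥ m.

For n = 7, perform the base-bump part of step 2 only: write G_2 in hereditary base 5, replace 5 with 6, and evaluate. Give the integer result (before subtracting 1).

10

[0] 7 ≡ 2·3 + 1 (base 3). Lift 4: 9. −1: 8.
[1] 8 ≡ 2·4 (base 4). Lift 5: 10. −1: 9.
[2] 9 ≡ 5 + 4 (base 5). Lift 6: 10. −1: 9.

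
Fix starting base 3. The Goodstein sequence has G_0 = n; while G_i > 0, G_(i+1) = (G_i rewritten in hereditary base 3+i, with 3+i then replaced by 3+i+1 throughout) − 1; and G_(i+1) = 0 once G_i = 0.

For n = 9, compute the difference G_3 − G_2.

G_0 = 9. HB_3(9) = 3^2. Bump = 16. G_1 = 15.
G_1 = 15. HB_4(15) = 3·4 + 3. Bump = 18. G_2 = 17.
G_2 = 17. HB_5(17) = 3·5 + 2. Bump = 20. G_3 = 19.

2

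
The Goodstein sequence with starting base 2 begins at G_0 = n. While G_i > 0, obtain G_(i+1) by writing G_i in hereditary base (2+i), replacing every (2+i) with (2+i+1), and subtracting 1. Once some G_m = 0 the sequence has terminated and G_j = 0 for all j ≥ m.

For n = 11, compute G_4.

279937

(0) 11|_2 = 2^(2 + 1) + 2 + 1 ↦ 3^(3 + 1) + 3 + 1|_3 = 85 ⇒ 84
(1) 84|_3 = 3^(3 + 1) + 3 ↦ 4^(4 + 1) + 4|_4 = 1028 ⇒ 1027
(2) 1027|_4 = 4^(4 + 1) + 3 ↦ 5^(5 + 1) + 3|_5 = 15628 ⇒ 15627
(3) 15627|_5 = 5^(5 + 1) + 2 ↦ 6^(6 + 1) + 2|_6 = 279938 ⇒ 279937
(4) 279937|_6 = 6^(6 + 1) + 1 ↦ 7^(7 + 1) + 1|_7 = 5764802 ⇒ 5764801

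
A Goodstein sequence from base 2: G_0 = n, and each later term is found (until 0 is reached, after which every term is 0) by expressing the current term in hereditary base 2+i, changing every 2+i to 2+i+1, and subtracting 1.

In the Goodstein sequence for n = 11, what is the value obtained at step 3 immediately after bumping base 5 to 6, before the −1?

279938

base 2: 11 = 2^(2 + 1) + 2 + 1; at 3: 3^(3 + 1) + 3 + 1 = 85; next = 84
base 3: 84 = 3^(3 + 1) + 3; at 4: 4^(4 + 1) + 4 = 1028; next = 1027
base 4: 1027 = 4^(4 + 1) + 3; at 5: 5^(5 + 1) + 3 = 15628; next = 15627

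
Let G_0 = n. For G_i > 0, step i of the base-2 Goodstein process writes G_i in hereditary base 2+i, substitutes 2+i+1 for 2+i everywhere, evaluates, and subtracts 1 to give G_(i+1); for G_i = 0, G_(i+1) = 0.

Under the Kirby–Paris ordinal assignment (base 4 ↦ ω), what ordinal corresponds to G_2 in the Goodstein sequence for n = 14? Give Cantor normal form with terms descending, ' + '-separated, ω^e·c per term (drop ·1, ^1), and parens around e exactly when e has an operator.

ω^(ω + 1) + ω^ω + 1

G_0=14  [base 2] 2^(2 + 1) + 2^2 + 2  →[2↦3]→  3^(3 + 1) + 3^3 + 3 = 111  −1 ⇒ G_1=110
G_1=110  [base 3] 3^(3 + 1) + 3^3 + 2  →[3↦4]→  4^(4 + 1) + 4^4 + 2 = 1282  −1 ⇒ G_2=1281
G_2=1281  [base 4] 4^(4 + 1) + 4^4 + 1  →[4↦5]→  5^(5 + 1) + 5^5 + 1 = 18751  −1 ⇒ G_3=18750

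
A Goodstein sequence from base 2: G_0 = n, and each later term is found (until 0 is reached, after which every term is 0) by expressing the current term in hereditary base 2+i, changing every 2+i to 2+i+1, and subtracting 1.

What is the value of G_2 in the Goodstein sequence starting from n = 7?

base 2: 7 = 2^2 + 2 + 1; at 3: 3^3 + 3 + 1 = 31; next = 30
base 3: 30 = 3^3 + 3; at 4: 4^4 + 4 = 260; next = 259

259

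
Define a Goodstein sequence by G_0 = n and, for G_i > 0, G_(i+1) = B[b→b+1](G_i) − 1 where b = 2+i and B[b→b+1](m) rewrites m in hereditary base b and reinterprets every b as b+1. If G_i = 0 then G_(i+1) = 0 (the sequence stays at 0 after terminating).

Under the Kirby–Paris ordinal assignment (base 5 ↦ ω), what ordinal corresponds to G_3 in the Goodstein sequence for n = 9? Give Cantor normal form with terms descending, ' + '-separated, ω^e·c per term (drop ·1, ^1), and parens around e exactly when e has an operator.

i=0: 9 = 2^(2 + 1) + 1 (b=2); 2→3: 3^(3 + 1) + 1 = 82; 82−1 = 81
i=1: 81 = 3^(3 + 1) (b=3); 3→4: 4^(4 + 1) = 1024; 1024−1 = 1023
i=2: 1023 = 3·4^4 + 3·4^3 + 3·4^2 + 3·4 + 3 (b=4); 4→5: 3·5^5 + 3·5^3 + 3·5^2 + 3·5 + 3 = 9843; 9843−1 = 9842
i=3: 9842 = 3·5^5 + 3·5^3 + 3·5^2 + 3·5 + 2 (b=5); 5→6: 3·6^6 + 3·6^3 + 3·6^2 + 3·6 + 2 = 140744; 140744−1 = 140743

ω^ω·3 + ω^3·3 + ω^2·3 + ω·3 + 2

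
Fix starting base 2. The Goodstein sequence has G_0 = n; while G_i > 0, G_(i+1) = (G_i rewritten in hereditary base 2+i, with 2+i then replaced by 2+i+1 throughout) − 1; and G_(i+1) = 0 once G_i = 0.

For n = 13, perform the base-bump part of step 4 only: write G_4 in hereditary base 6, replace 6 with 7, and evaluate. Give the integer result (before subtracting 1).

G_0 = 13. HB_2(13) = 2^(2 + 1) + 2^2 + 1. Bump = 109. G_1 = 108.
G_1 = 108. HB_3(108) = 3^(3 + 1) + 3^3. Bump = 1280. G_2 = 1279.
G_2 = 1279. HB_4(1279) = 4^(4 + 1) + 3·4^3 + 3·4^2 + 3·4 + 3. Bump = 16093. G_3 = 16092.
G_3 = 16092. HB_5(16092) = 5^(5 + 1) + 3·5^3 + 3·5^2 + 3·5 + 2. Bump = 280712. G_4 = 280711.
G_4 = 280711. HB_6(280711) = 6^(6 + 1) + 3·6^3 + 3·6^2 + 3·6 + 1. Bump = 5765999. G_5 = 5765998.

5765999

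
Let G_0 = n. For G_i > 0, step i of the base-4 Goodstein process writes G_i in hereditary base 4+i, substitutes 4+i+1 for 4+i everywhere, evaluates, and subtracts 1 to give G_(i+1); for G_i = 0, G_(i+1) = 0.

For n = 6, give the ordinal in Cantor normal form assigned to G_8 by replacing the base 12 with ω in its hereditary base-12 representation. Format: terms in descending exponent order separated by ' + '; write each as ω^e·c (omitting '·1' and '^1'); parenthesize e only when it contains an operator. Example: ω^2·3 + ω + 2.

1

G_0=6  [base 4] 4 + 2  →[4↦5]→  5 + 2 = 7  −1 ⇒ G_1=6
G_1=6  [base 5] 5 + 1  →[5↦6]→  6 + 1 = 7  −1 ⇒ G_2=6
G_2=6  [base 6] 6  →[6↦7]→  7 = 7  −1 ⇒ G_3=6
G_3=6  [base 7] 6  →[7↦8]→  6 = 6  −1 ⇒ G_4=5
G_4=5  [base 8] 5  →[8↦9]→  5 = 5  −1 ⇒ G_5=4
G_5=4  [base 9] 4  →[9↦10]→  4 = 4  −1 ⇒ G_6=3
G_6=3  [base 10] 3  →[10↦11]→  3 = 3  −1 ⇒ G_7=2
G_7=2  [base 11] 2  →[11↦12]→  2 = 2  −1 ⇒ G_8=1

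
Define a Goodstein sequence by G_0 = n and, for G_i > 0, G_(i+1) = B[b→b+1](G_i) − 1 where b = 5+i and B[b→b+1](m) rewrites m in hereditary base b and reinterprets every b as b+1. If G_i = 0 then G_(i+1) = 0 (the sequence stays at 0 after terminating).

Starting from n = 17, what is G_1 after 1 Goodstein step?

19

17 —HB5→ 3·5 + 2 —bump→ 3·6 + 2 = 20 —(−1)→ 19
19 —HB6→ 3·6 + 1 —bump→ 3·7 + 1 = 22 —(−1)→ 21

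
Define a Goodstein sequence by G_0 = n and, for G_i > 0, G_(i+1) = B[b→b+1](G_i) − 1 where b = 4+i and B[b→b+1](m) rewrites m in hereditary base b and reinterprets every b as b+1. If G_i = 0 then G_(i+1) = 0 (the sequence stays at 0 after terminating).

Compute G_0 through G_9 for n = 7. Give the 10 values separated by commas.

G_0 = 7. HB_4(7) = 4 + 3. Bump = 8. G_1 = 7.
G_1 = 7. HB_5(7) = 5 + 2. Bump = 8. G_2 = 7.
G_2 = 7. HB_6(7) = 6 + 1. Bump = 8. G_3 = 7.
G_3 = 7. HB_7(7) = 7. Bump = 8. G_4 = 7.
G_4 = 7. HB_8(7) = 7. Bump = 7. G_5 = 6.
G_5 = 6. HB_9(6) = 6. Bump = 6. G_6 = 5.
G_6 = 5. HB_10(5) = 5. Bump = 5. G_7 = 4.
G_7 = 4. HB_11(4) = 4. Bump = 4. G_8 = 3.
G_8 = 3. HB_12(3) = 3. Bump = 3. G_9 = 2.

7, 7, 7, 7, 7, 6, 5, 4, 3, 2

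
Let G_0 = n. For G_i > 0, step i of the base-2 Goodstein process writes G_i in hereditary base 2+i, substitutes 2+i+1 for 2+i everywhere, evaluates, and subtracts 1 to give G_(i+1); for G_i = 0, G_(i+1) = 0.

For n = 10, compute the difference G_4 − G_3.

264310

[0] 10 ≡ 2^(2 + 1) + 2 (base 2). Lift 3: 84. −1: 83.
[1] 83 ≡ 3^(3 + 1) + 2 (base 3). Lift 4: 1026. −1: 1025.
[2] 1025 ≡ 4^(4 + 1) + 1 (base 4). Lift 5: 15626. −1: 15625.
[3] 15625 ≡ 5^(5 + 1) (base 5). Lift 6: 279936. −1: 279935.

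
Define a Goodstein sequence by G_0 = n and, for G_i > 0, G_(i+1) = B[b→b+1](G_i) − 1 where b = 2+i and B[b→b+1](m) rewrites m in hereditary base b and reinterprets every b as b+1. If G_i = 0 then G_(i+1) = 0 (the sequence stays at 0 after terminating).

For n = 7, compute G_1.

30

step 0: 7 = 2^2 + 2 + 1; sub 3 for 2: 3^3 + 3 + 1; = 31; G_1 = 31−1 = 30
step 1: 30 = 3^3 + 3; sub 4 for 3: 4^4 + 4; = 260; G_2 = 260−1 = 259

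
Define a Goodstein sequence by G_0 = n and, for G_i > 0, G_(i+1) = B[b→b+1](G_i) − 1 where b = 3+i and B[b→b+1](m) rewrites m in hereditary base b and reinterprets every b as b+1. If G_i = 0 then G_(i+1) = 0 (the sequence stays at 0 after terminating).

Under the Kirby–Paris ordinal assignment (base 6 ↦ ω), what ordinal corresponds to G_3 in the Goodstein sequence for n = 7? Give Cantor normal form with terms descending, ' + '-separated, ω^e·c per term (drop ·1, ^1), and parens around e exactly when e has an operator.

ω + 3

i=0: 7 = 2·3 + 1 (b=3); 3→4: 2·4 + 1 = 9; 9−1 = 8
i=1: 8 = 2·4 (b=4); 4→5: 2·5 = 10; 10−1 = 9
i=2: 9 = 5 + 4 (b=5); 5→6: 6 + 4 = 10; 10−1 = 9
i=3: 9 = 6 + 3 (b=6); 6→7: 7 + 3 = 10; 10−1 = 9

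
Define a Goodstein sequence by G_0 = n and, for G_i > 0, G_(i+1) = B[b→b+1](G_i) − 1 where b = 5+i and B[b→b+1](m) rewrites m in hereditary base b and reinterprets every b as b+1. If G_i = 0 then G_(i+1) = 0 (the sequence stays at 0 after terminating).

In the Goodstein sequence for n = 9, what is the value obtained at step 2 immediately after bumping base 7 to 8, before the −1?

9 —HB5→ 5 + 4 —bump→ 6 + 4 = 10 —(−1)→ 9
9 —HB6→ 6 + 3 —bump→ 7 + 3 = 10 —(−1)→ 9
9 —HB7→ 7 + 2 —bump→ 8 + 2 = 10 —(−1)→ 9

10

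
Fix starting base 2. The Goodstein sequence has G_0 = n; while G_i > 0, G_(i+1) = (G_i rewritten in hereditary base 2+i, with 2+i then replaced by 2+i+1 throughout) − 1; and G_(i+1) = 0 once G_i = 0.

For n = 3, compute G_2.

G_0=3  [base 2] 2 + 1  →[2↦3]→  3 + 1 = 4  −1 ⇒ G_1=3
G_1=3  [base 3] 3  →[3↦4]→  4 = 4  −1 ⇒ G_2=3

3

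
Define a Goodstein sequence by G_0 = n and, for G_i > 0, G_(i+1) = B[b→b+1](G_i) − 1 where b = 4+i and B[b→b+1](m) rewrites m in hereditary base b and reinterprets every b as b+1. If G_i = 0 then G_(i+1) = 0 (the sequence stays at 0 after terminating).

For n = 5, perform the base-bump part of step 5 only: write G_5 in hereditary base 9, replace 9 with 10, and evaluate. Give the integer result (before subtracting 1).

2

5 —HB4→ 4 + 1 —bump→ 5 + 1 = 6 —(−1)→ 5
5 —HB5→ 5 —bump→ 6 = 6 —(−1)→ 5
5 —HB6→ 5 —bump→ 5 = 5 —(−1)→ 4
4 —HB7→ 4 —bump→ 4 = 4 —(−1)→ 3
3 —HB8→ 3 —bump→ 3 = 3 —(−1)→ 2
2 —HB9→ 2 —bump→ 2 = 2 —(−1)→ 1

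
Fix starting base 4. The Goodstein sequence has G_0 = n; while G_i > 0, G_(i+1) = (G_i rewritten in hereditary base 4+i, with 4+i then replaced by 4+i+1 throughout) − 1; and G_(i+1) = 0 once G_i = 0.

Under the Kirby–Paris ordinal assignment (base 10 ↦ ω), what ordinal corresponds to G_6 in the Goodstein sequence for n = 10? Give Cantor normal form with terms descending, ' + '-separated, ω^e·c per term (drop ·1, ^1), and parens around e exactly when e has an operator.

10 —HB4→ 2·4 + 2 —bump→ 2·5 + 2 = 12 —(−1)→ 11
11 —HB5→ 2·5 + 1 —bump→ 2·6 + 1 = 13 —(−1)→ 12
12 —HB6→ 2·6 —bump→ 2·7 = 14 —(−1)→ 13
13 —HB7→ 7 + 6 —bump→ 8 + 6 = 14 —(−1)→ 13
13 —HB8→ 8 + 5 —bump→ 9 + 5 = 14 —(−1)→ 13
13 —HB9→ 9 + 4 —bump→ 10 + 4 = 14 —(−1)→ 13

ω + 3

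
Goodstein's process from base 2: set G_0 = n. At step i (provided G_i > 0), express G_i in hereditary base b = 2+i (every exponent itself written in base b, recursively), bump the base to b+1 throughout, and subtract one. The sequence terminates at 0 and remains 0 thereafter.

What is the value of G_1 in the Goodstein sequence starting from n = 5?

27

(0) 5|_2 = 2^2 + 1 ↦ 3^3 + 1|_3 = 28 ⇒ 27
(1) 27|_3 = 3^3 ↦ 4^4|_4 = 256 ⇒ 255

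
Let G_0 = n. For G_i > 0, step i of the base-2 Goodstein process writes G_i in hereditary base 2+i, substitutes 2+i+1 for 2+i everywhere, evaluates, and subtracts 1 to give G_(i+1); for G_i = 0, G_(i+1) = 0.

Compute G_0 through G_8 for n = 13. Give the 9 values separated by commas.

13, 108, 1279, 16092, 280711, 5765998, 134219479, 3486786855, 100000003325

G_0=13  [base 2] 2^(2 + 1) + 2^2 + 1  →[2↦3]→  3^(3 + 1) + 3^3 + 1 = 109  −1 ⇒ G_1=108
G_1=108  [base 3] 3^(3 + 1) + 3^3  →[3↦4]→  4^(4 + 1) + 4^4 = 1280  −1 ⇒ G_2=1279
G_2=1279  [base 4] 4^(4 + 1) + 3·4^3 + 3·4^2 + 3·4 + 3  →[4↦5]→  5^(5 + 1) + 3·5^3 + 3·5^2 + 3·5 + 3 = 16093  −1 ⇒ G_3=16092
G_3=16092  [base 5] 5^(5 + 1) + 3·5^3 + 3·5^2 + 3·5 + 2  →[5↦6]→  6^(6 + 1) + 3·6^3 + 3·6^2 + 3·6 + 2 = 280712  −1 ⇒ G_4=280711
G_4=280711  [base 6] 6^(6 + 1) + 3·6^3 + 3·6^2 + 3·6 + 1  →[6↦7]→  7^(7 + 1) + 3·7^3 + 3·7^2 + 3·7 + 1 = 5765999  −1 ⇒ G_5=5765998
G_5=5765998  [base 7] 7^(7 + 1) + 3·7^3 + 3·7^2 + 3·7  →[7↦8]→  8^(8 + 1) + 3·8^3 + 3·8^2 + 3·8 = 134219480  −1 ⇒ G_6=134219479
G_6=134219479  [base 8] 8^(8 + 1) + 3·8^3 + 3·8^2 + 2·8 + 7  →[8↦9]→  9^(9 + 1) + 3·9^3 + 3·9^2 + 2·9 + 7 = 3486786856  −1 ⇒ G_7=3486786855
G_7=3486786855  [base 9] 9^(9 + 1) + 3·9^3 + 3·9^2 + 2·9 + 6  →[9↦10]→  10^(10 + 1) + 3·10^3 + 3·10^2 + 2·10 + 6 = 100000003326  −1 ⇒ G_8=100000003325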